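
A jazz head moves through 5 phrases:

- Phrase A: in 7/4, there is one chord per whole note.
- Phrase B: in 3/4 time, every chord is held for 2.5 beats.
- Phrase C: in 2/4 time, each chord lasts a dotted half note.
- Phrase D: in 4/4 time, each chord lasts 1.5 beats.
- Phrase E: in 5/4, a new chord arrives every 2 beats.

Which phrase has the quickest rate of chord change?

Phrase D

A: 7/4 = 1.75 chords/bar.
B: 3/2.5 = 1.2 chords/bar.
C: 2/3 = 2/3 chords/bar.
D: 4/1.5 = 8/3 chords/bar.
E: 5/2 = 2.5 chords/bar.
Fastest is D at 8/3 chords/bar.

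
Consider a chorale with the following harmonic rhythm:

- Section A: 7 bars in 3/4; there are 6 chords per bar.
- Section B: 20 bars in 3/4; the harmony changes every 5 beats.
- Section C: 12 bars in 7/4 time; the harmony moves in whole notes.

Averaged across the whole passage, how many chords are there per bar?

25/13 chords per bar

A: 7 bars of 3 beats is 21 beats; at 0.5 beats each that's 42 chords.
B: 20 bars of 3 beats is 60 beats; at 5 beats each that's 12 chords.
C: 12 bars of 7 beats is 84 beats; at 4 beats each that's 21 chords.
Overall: 75 chords over 39 bars → 75/39 = 25/13 chords per bar.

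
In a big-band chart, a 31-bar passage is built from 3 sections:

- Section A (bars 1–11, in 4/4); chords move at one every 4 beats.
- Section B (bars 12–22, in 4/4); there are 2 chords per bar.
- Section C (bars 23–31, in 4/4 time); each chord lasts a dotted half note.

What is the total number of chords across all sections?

A has 44 beats and chords last 4 each, so 11 chords.
B has 44 beats and chords last 2 each, so 22 chords.
C has 36 beats and chords last 3 each, so 12 chords.
Total: 11 + 22 + 12 = 45.

45 chords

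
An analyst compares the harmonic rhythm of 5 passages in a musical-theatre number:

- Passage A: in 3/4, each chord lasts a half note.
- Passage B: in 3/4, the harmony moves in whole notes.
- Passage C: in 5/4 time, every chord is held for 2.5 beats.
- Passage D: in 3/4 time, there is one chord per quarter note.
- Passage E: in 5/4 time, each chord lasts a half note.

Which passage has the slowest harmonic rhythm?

A: 3/2 = 1.5 chords/bar.
B: 3/4 = 0.75 chords/bar.
C: 5/2.5 = 2 chords/bar.
D: 3/1 = 3 chords/bar.
E: 5/2 = 2.5 chords/bar.
Slowest is B at 0.75 chords/bar.

Passage B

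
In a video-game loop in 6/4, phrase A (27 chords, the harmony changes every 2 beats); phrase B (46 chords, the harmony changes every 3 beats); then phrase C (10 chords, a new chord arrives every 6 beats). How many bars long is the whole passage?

42 bars

A: 27 × 2 = 54 beats = 9 bars.
B: 46 × 3 = 138 beats = 23 bars.
C: 10 × 6 = 60 beats = 10 bars.
Total: 9 + 23 + 10 = 42 bars.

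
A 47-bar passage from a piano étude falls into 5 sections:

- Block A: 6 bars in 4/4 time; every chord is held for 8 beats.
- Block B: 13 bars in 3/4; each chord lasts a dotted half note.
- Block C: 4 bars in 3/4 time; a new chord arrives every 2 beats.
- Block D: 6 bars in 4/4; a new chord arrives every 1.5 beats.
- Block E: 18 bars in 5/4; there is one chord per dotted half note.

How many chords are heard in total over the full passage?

A: 6 bars × 4 beats = 24 beats; 8 beats/chord → 3 chords.
B: 13 bars × 3 beats = 39 beats; 3 beats/chord → 13 chords.
C: 4 bars × 3 beats = 12 beats; 2 beats/chord → 6 chords.
D: 6 bars × 4 beats = 24 beats; 1.5 beats/chord → 16 chords.
E: 18 bars × 5 beats = 90 beats; 3 beats/chord → 30 chords.
Total: 3 + 13 + 6 + 16 + 30 = 68.

68 chords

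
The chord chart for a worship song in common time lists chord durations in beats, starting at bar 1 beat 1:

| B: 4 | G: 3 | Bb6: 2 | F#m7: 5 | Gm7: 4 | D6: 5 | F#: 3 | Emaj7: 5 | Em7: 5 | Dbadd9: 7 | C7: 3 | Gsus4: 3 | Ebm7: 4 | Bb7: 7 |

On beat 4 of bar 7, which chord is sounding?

Beat 4 of bar 7 is beat (7−1)×4 + 4 = 28 overall.
Running totals: B ends at 4, G ends at 7, Bb6 ends at 9, F#m7 ends at 14, Gm7 ends at 18, D6 ends at 23, F# ends at 26, Emaj7 ends at 31.
Beat 28 falls within Emaj7.

Emaj7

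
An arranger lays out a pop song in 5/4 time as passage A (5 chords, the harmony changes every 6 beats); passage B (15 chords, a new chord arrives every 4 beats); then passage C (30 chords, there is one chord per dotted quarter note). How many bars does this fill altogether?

27 bars

A: 5 × 6 = 30 beats = 6 bars.
B: 15 × 4 = 60 beats = 12 bars.
C: 30 × 1.5 = 45 beats = 9 bars.
Total: 6 + 12 + 9 = 27 bars.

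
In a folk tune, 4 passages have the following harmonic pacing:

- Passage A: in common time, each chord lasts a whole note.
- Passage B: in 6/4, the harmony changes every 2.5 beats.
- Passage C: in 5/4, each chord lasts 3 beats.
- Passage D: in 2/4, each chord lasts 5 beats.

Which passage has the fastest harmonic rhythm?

Passage B

A: 4 beats/bar ÷ 4 beats/chord = 1 chord/bar.
B: 6 beats/bar ÷ 2.5 beats/chord = 2.4 chords/bar.
C: 5 beats/bar ÷ 3 beats/chord = 5/3 chords/bar.
D: 2 beats/bar ÷ 5 beats/chord = 0.4 chords/bar.
Fastest is B at 2.4 chords/bar.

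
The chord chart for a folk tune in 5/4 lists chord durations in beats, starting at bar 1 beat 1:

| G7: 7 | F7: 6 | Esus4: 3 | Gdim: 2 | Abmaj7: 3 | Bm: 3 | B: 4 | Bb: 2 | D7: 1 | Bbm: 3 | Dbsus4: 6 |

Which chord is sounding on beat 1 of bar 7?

Beat 1 of bar 7 is beat (7−1)×5 + 1 = 31 overall.
Running totals: G7 ends at 7, F7 ends at 13, Esus4 ends at 16, Gdim ends at 18, Abmaj7 ends at 21, Bm ends at 24, B ends at 28, Bb ends at 30, D7 ends at 31.
Beat 31 falls within D7.

D7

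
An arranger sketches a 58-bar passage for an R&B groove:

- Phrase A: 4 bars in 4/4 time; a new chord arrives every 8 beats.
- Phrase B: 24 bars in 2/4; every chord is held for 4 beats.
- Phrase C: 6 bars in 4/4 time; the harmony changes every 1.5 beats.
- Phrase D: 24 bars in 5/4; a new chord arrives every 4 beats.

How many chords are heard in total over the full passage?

60 chords

A: 4 bars × 4 beats = 16 beats; 8 beats/chord → 2 chords.
B: 24 bars × 2 beats = 48 beats; 4 beats/chord → 12 chords.
C: 6 bars × 4 beats = 24 beats; 1.5 beats/chord → 16 chords.
D: 24 bars × 5 beats = 120 beats; 4 beats/chord → 30 chords.
Total: 2 + 12 + 16 + 30 = 60.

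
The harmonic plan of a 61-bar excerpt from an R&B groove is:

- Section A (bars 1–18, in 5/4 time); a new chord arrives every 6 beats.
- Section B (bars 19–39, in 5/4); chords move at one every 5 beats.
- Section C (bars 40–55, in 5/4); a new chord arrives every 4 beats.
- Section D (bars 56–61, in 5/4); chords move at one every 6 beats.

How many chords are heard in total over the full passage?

A: 18 bars × 5 beats = 90 beats; 6 beats/chord → 15 chords.
B: 21 bars × 5 beats = 105 beats; 5 beats/chord → 21 chords.
C: 16 bars × 5 beats = 80 beats; 4 beats/chord → 20 chords.
D: 6 bars × 5 beats = 30 beats; 6 beats/chord → 5 chords.
Total: 15 + 21 + 20 + 5 = 61.

61 chords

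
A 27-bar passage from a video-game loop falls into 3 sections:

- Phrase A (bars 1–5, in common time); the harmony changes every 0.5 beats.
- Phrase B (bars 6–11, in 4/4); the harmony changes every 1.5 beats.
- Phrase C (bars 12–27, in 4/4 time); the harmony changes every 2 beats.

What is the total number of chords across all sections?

A: 5·4 = 20 beats, 20/0.5 = 40 chords.
B: 6·4 = 24 beats, 24/1.5 = 16 chords.
C: 16·4 = 64 beats, 64/2 = 32 chords.
Total: 40 + 16 + 32 = 88.

88 chords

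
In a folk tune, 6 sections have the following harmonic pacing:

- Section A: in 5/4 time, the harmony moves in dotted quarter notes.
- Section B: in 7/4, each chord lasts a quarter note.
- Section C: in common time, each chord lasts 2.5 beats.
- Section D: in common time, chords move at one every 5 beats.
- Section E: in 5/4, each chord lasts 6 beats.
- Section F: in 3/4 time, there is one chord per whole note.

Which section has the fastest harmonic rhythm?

A: 5 beats/bar ÷ 1.5 beats/chord = 10/3 chords/bar.
B: 7 beats/bar ÷ 1 beat/chord = 7 chords/bar.
C: 4 beats/bar ÷ 2.5 beats/chord = 1.6 chords/bar.
D: 4 beats/bar ÷ 5 beats/chord = 0.8 chords/bar.
E: 5 beats/bar ÷ 6 beats/chord = 5/6 chords/bar.
F: 3 beats/bar ÷ 4 beats/chord = 0.75 chords/bar.
Fastest is B at 7 chords/bar.

Section B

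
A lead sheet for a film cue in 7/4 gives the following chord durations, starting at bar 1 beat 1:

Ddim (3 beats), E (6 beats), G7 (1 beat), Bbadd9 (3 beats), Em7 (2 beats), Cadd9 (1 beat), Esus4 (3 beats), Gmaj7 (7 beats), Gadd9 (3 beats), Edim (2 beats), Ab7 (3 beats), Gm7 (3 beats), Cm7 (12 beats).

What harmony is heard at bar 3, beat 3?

Esus4

Beat 3 of bar 3 is beat (3−1)×7 + 3 = 17 overall.
Running totals: Ddim ends at 3, E ends at 9, G7 ends at 10, Bbadd9 ends at 13, Em7 ends at 15, Cadd9 ends at 16, Esus4 ends at 19.
Beat 17 falls within Esus4.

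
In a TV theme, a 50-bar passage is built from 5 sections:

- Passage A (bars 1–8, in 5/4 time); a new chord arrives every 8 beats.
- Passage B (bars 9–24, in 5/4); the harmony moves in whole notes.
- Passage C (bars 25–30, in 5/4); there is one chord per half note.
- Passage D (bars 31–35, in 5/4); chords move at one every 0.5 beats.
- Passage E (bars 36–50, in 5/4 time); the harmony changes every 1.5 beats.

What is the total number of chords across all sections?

A: 8 bars × 5 beats = 40 beats; 8 beats/chord → 5 chords.
B: 16 bars × 5 beats = 80 beats; 4 beats/chord → 20 chords.
C: 6 bars × 5 beats = 30 beats; 2 beats/chord → 15 chords.
D: 5 bars × 5 beats = 25 beats; 0.5 beats/chord → 50 chords.
E: 15 bars × 5 beats = 75 beats; 1.5 beats/chord → 50 chords.
Total: 5 + 20 + 15 + 50 + 50 = 140.

140 chords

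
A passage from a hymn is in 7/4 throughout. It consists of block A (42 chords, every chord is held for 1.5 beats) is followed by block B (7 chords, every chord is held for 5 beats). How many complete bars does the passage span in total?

A: 42 × 1.5 = 63 beats = 9 bars.
B: 7 × 5 = 35 beats = 5 bars.
Total: 9 + 5 = 14 bars.

14 bars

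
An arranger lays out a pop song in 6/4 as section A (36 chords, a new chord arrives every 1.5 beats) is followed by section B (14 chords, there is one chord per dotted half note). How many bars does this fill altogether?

A: 36 × 1.5 = 54 beats = 9 bars.
B: 14 × 3 = 42 beats = 7 bars.
Total: 9 + 7 = 16 bars.

16 bars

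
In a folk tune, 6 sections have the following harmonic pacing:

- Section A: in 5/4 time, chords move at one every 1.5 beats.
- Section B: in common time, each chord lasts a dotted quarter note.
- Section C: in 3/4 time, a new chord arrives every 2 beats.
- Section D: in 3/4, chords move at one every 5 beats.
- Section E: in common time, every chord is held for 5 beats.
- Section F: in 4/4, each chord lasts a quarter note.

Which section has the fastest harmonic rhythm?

Section F

A: each chord is 1.5 beats in 5/4, so 10/3 per bar.
B: each chord is 1.5 beats in 4/4, so 8/3 per bar.
C: each chord is 2 beats in 3/4, so 1.5 per bar.
D: each chord is 5 beats in 3/4, so 0.6 per bar.
E: each chord is 5 beats in 4/4, so 0.8 per bar.
F: each chord is 1 beat in 4/4, so 4 per bar.
Fastest is F at 4 chords/bar.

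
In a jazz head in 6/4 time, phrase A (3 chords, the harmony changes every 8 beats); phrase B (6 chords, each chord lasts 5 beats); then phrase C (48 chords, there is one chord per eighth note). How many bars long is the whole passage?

13 bars

A: 3 × 8 = 24 beats = 4 bars.
B: 6 × 5 = 30 beats = 5 bars.
C: 48 × 0.5 = 24 beats = 4 bars.
Total: 4 + 5 + 4 = 13 bars.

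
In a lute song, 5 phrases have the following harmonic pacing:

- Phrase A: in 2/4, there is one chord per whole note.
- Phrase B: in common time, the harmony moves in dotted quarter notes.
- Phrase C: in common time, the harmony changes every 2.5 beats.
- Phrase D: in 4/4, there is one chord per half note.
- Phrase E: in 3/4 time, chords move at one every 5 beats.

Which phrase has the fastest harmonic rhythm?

Phrase B

A: each chord is 4 beats in 2/4, so 0.5 per bar.
B: each chord is 1.5 beats in 4/4, so 8/3 per bar.
C: each chord is 2.5 beats in 4/4, so 1.6 per bar.
D: each chord is 2 beats in 4/4, so 2 per bar.
E: each chord is 5 beats in 3/4, so 0.6 per bar.
Fastest is B at 8/3 chords/bar.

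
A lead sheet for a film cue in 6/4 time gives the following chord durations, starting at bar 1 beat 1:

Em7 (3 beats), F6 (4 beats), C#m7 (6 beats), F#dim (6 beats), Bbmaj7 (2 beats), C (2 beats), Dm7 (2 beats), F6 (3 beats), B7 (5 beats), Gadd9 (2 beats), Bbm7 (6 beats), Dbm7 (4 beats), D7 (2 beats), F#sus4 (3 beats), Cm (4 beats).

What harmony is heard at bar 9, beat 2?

Beat 2 of bar 9 is beat (9−1)×6 + 2 = 50 overall.
Running totals: Em7 ends at 3, F6 ends at 7, C#m7 ends at 13, F#dim ends at 19, Bbmaj7 ends at 21, C ends at 23, Dm7 ends at 25, F6 ends at 28, B7 ends at 33, Gadd9 ends at 35, Bbm7 ends at 41, Dbm7 ends at 45, D7 ends at 47, F#sus4 ends at 50.
Beat 50 falls within F#sus4.

F#sus4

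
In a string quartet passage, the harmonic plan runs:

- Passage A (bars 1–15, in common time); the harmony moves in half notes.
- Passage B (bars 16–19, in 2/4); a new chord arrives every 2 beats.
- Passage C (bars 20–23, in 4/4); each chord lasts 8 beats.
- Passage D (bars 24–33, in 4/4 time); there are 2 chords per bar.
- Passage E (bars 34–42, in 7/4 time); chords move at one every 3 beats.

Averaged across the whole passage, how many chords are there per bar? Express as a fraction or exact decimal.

11/6 chords per bar

A: 15 bars of 4 beats is 60 beats; at 2 beats each that's 30 chords.
B: 4 bars of 2 beats is 8 beats; at 2 beats each that's 4 chords.
C: 4 bars of 4 beats is 16 beats; at 8 beats each that's 2 chords.
D: 10 bars of 4 beats is 40 beats; at 2 beats each that's 20 chords.
E: 9 bars of 7 beats is 63 beats; at 3 beats each that's 21 chords.
Overall: 77 chords over 42 bars → 77/42 = 11/6 chords per bar.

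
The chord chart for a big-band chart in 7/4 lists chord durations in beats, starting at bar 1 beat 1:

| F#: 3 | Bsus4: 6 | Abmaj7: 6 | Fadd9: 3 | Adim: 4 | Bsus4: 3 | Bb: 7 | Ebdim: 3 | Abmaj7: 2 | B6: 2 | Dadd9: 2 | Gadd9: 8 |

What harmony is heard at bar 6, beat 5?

Beat 5 of bar 6 is beat (6−1)×7 + 5 = 40 overall.
Running totals: F# ends at 3, Bsus4 ends at 9, Abmaj7 ends at 15, Fadd9 ends at 18, Adim ends at 22, Bsus4 ends at 25, Bb ends at 32, Ebdim ends at 35, Abmaj7 ends at 37, B6 ends at 39, Dadd9 ends at 41.
Beat 40 falls within Dadd9.

Dadd9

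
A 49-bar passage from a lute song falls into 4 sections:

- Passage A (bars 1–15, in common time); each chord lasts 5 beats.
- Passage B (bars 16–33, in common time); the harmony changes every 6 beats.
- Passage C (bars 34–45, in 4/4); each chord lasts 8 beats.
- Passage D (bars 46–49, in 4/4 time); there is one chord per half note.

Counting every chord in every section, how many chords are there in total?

38 chords

A: 15·4 = 60 beats, 60/5 = 12 chords.
B: 18·4 = 72 beats, 72/6 = 12 chords.
C: 12·4 = 48 beats, 48/8 = 6 chords.
D: 4·4 = 16 beats, 16/2 = 8 chords.
Total: 12 + 12 + 6 + 8 = 38.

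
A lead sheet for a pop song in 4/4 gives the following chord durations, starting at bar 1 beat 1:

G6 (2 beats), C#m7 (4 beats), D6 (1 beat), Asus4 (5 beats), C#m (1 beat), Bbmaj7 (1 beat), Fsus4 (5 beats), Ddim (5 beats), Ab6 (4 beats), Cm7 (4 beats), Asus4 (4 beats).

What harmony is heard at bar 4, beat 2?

Bbmaj7

Beat 2 of bar 4 is beat (4−1)×4 + 2 = 14 overall.
Running totals: G6 ends at 2, C#m7 ends at 6, D6 ends at 7, Asus4 ends at 12, C#m ends at 13, Bbmaj7 ends at 14.
Beat 14 falls within Bbmaj7.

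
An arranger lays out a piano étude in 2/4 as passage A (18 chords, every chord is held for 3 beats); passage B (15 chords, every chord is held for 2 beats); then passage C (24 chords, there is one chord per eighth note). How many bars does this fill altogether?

48 bars

A: 18 × 3 = 54 beats = 27 bars.
B: 15 × 2 = 30 beats = 15 bars.
C: 24 × 0.5 = 12 beats = 6 bars.
Total: 27 + 15 + 6 = 48 bars.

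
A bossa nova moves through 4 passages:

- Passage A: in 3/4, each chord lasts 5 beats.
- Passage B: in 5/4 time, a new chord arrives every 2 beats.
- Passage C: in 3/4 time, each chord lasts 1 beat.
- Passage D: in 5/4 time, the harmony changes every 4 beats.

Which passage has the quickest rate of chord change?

A: 3 beats/bar ÷ 5 beats/chord = 0.6 chords/bar.
B: 5 beats/bar ÷ 2 beats/chord = 2.5 chords/bar.
C: 3 beats/bar ÷ 1 beat/chord = 3 chords/bar.
D: 5 beats/bar ÷ 4 beats/chord = 1.25 chords/bar.
Fastest is C at 3 chords/bar.

Passage C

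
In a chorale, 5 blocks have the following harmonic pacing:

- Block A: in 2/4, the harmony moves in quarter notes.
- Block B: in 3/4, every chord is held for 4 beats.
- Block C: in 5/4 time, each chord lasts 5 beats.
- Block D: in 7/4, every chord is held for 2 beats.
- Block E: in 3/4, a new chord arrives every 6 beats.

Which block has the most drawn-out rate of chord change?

A: 2/1 = 2 chords/bar.
B: 3/4 = 0.75 chords/bar.
C: 5/5 = 1 chord/bar.
D: 7/2 = 3.5 chords/bar.
E: 3/6 = 0.5 chords/bar.
Slowest is E at 0.5 chords/bar.

Block E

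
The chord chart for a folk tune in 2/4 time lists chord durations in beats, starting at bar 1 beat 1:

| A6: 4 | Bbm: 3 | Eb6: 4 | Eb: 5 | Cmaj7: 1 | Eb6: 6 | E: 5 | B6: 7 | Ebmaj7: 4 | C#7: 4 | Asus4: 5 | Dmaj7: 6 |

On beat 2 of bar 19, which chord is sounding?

Ebmaj7

Beat 2 of bar 19 is beat (19−1)×2 + 2 = 38 overall.
Running totals: A6 ends at 4, Bbm ends at 7, Eb6 ends at 11, Eb ends at 16, Cmaj7 ends at 17, Eb6 ends at 23, E ends at 28, B6 ends at 35, Ebmaj7 ends at 39.
Beat 38 falls within Ebmaj7.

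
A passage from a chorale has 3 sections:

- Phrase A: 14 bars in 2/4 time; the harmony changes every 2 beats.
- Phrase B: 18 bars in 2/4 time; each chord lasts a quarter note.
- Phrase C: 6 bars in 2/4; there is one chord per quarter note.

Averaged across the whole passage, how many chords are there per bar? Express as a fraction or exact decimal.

A: 14 bars of 2 beats is 28 beats; at 2 beats each that's 14 chords.
B: 18 bars of 2 beats is 36 beats; at 1 beat each that's 36 chords.
C: 6 bars of 2 beats is 12 beats; at 1 beat each that's 12 chords.
Overall: 62 chords over 38 bars → 62/38 = 31/19 chords per bar.

31/19 chords per bar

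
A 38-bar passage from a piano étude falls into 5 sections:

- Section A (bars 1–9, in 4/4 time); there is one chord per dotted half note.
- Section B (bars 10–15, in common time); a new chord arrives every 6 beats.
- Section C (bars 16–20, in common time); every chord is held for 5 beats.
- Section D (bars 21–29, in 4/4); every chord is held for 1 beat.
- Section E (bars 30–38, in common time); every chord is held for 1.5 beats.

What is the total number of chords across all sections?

A: 9 bars × 4 beats = 36 beats; 3 beats/chord → 12 chords.
B: 6 bars × 4 beats = 24 beats; 6 beats/chord → 4 chords.
C: 5 bars × 4 beats = 20 beats; 5 beats/chord → 4 chords.
D: 9 bars × 4 beats = 36 beats; 1 beat/chord → 36 chords.
E: 9 bars × 4 beats = 36 beats; 1.5 beats/chord → 24 chords.
Total: 12 + 4 + 4 + 36 + 24 = 80.

80 chords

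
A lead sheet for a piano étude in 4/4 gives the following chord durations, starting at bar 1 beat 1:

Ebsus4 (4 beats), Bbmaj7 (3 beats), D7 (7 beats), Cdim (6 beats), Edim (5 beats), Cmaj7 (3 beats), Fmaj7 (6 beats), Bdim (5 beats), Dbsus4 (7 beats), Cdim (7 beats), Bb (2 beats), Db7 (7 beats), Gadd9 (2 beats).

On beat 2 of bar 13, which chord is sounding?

Cdim

Beat 2 of bar 13 is beat (13−1)×4 + 2 = 50 overall.
Running totals: Ebsus4 ends at 4, Bbmaj7 ends at 7, D7 ends at 14, Cdim ends at 20, Edim ends at 25, Cmaj7 ends at 28, Fmaj7 ends at 34, Bdim ends at 39, Dbsus4 ends at 46, Cdim ends at 53.
Beat 50 falls within Cdim.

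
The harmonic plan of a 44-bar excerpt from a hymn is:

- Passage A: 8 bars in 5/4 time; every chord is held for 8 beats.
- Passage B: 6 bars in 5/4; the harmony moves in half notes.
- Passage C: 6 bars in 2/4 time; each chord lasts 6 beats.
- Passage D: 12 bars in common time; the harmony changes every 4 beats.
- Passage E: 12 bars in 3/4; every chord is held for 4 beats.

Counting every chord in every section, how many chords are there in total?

A: 8 bars × 5 beats = 40 beats; 8 beats/chord → 5 chords.
B: 6 bars × 5 beats = 30 beats; 2 beats/chord → 15 chords.
C: 6 bars × 2 beats = 12 beats; 6 beats/chord → 2 chords.
D: 12 bars × 4 beats = 48 beats; 4 beats/chord → 12 chords.
E: 12 bars × 3 beats = 36 beats; 4 beats/chord → 9 chords.
Total: 5 + 15 + 2 + 12 + 9 = 43.

43 chords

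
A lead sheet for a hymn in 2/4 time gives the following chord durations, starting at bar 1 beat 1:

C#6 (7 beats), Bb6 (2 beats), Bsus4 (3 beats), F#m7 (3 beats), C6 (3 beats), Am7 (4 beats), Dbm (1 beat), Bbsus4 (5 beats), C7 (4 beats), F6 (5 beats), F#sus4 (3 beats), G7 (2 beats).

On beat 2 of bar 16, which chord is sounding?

Beat 2 of bar 16 is beat (16−1)×2 + 2 = 32 overall.
Running totals: C#6 ends at 7, Bb6 ends at 9, Bsus4 ends at 12, F#m7 ends at 15, C6 ends at 18, Am7 ends at 22, Dbm ends at 23, Bbsus4 ends at 28, C7 ends at 32.
Beat 32 falls within C7.

C7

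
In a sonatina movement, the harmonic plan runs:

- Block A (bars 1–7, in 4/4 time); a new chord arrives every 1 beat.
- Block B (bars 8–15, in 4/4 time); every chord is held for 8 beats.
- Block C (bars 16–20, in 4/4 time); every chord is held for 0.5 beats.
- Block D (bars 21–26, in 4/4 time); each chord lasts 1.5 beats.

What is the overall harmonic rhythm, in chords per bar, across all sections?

44/13 chords per bar

A: 7 × 4 = 28 beats ÷ 1 = 28 chords.
B: 8 × 4 = 32 beats ÷ 8 = 4 chords.
C: 5 × 4 = 20 beats ÷ 0.5 = 40 chords.
D: 6 × 4 = 24 beats ÷ 1.5 = 16 chords.
Overall: 88 chords over 26 bars → 88/26 = 44/13 chords per bar.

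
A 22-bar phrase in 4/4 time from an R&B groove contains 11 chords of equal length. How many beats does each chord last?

22 bars × 4 beats/bar = 88 beats total.
88 beats ÷ 11 chords = 8 beats per chord.

8 beats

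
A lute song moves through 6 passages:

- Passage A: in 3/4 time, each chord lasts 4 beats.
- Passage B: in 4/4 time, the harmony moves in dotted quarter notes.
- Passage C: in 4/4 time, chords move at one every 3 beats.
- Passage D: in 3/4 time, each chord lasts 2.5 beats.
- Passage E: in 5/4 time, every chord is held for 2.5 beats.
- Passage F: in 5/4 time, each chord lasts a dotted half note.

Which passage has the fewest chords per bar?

A: 3/4 = 0.75 chords/bar.
B: 4/1.5 = 8/3 chords/bar.
C: 4/3 = 4/3 chords/bar.
D: 3/2.5 = 1.2 chords/bar.
E: 5/2.5 = 2 chords/bar.
F: 5/3 = 5/3 chords/bar.
Slowest is A at 0.75 chords/bar.

Passage A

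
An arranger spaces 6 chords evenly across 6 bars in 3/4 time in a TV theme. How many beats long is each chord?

3 beats

6 bars × 3 beats/bar = 18 beats total.
18 beats ÷ 6 chords = 3 beats per chord.
(That is a dotted half note.)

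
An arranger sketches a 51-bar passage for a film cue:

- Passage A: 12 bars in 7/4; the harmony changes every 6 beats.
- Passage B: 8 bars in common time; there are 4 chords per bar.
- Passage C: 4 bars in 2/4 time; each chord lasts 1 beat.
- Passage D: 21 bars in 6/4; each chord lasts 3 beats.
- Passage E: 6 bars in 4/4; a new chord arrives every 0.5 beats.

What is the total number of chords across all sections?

144 chords

A: 12·7 = 84 beats, 84/6 = 14 chords.
B: 8·4 = 32 beats, 32/1 = 32 chords.
C: 4·2 = 8 beats, 8/1 = 8 chords.
D: 21·6 = 126 beats, 126/3 = 42 chords.
E: 6·4 = 24 beats, 24/0.5 = 48 chords.
Total: 14 + 32 + 8 + 42 + 48 = 144.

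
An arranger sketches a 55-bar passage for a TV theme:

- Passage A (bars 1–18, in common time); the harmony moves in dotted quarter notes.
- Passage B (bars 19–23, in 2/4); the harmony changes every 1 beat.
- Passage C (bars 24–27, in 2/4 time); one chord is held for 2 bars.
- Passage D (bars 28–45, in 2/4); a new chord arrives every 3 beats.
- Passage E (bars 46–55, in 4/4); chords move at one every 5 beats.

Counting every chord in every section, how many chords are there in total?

A: 18 bars × 4 beats = 72 beats; 1.5 beats/chord → 48 chords.
B: 5 bars × 2 beats = 10 beats; 1 beat/chord → 10 chords.
C: 4 bars × 2 beats = 8 beats; 4 beats/chord → 2 chords.
D: 18 bars × 2 beats = 36 beats; 3 beats/chord → 12 chords.
E: 10 bars × 4 beats = 40 beats; 5 beats/chord → 8 chords.
Total: 48 + 10 + 2 + 12 + 8 = 80.

80 chords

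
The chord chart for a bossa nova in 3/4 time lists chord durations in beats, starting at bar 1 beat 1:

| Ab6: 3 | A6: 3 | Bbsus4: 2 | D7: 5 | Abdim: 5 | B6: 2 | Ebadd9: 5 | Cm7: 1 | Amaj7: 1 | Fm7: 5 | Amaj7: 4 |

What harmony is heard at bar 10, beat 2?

Beat 2 of bar 10 is beat (10−1)×3 + 2 = 29 overall.
Running totals: Ab6 ends at 3, A6 ends at 6, Bbsus4 ends at 8, D7 ends at 13, Abdim ends at 18, B6 ends at 20, Ebadd9 ends at 25, Cm7 ends at 26, Amaj7 ends at 27, Fm7 ends at 32.
Beat 29 falls within Fm7.

Fm7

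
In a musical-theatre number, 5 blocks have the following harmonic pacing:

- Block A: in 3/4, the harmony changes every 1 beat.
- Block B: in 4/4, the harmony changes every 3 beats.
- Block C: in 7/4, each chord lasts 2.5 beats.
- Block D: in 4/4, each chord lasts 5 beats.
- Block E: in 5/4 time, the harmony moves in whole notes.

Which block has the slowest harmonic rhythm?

Block D

A: each chord is 1 beat in 3/4, so 3 per bar.
B: each chord is 3 beats in 4/4, so 4/3 per bar.
C: each chord is 2.5 beats in 7/4, so 2.8 per bar.
D: each chord is 5 beats in 4/4, so 0.8 per bar.
E: each chord is 4 beats in 5/4, so 1.25 per bar.
Slowest is D at 0.8 chords/bar.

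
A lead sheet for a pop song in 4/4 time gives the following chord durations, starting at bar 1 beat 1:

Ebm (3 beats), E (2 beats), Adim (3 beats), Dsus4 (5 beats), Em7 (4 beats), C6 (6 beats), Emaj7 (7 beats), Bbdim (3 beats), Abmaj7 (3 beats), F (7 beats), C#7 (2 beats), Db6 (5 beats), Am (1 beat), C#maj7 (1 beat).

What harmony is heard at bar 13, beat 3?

Beat 3 of bar 13 is beat (13−1)×4 + 3 = 51 overall.
Running totals: Ebm ends at 3, E ends at 5, Adim ends at 8, Dsus4 ends at 13, Em7 ends at 17, C6 ends at 23, Emaj7 ends at 30, Bbdim ends at 33, Abmaj7 ends at 36, F ends at 43, C#7 ends at 45, Db6 ends at 50, Am ends at 51.
Beat 51 falls within Am.

Am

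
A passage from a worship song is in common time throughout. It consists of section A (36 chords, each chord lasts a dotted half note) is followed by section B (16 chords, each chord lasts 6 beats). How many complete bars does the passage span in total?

A: 36 × 3 = 108 beats = 27 bars.
B: 16 × 6 = 96 beats = 24 bars.
Total: 27 + 24 = 51 bars.

51 bars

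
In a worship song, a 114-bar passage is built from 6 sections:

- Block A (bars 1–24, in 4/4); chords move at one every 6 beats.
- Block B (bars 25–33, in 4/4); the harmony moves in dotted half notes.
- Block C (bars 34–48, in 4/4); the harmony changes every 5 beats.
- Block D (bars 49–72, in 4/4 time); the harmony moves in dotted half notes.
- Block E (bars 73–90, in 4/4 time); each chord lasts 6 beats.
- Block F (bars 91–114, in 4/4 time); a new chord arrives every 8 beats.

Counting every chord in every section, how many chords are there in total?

A: 24 bars × 4 beats = 96 beats; 6 beats/chord → 16 chords.
B: 9 bars × 4 beats = 36 beats; 3 beats/chord → 12 chords.
C: 15 bars × 4 beats = 60 beats; 5 beats/chord → 12 chords.
D: 24 bars × 4 beats = 96 beats; 3 beats/chord → 32 chords.
E: 18 bars × 4 beats = 72 beats; 6 beats/chord → 12 chords.
F: 24 bars × 4 beats = 96 beats; 8 beats/chord → 12 chords.
Total: 16 + 12 + 12 + 32 + 12 + 12 = 96.

96 chords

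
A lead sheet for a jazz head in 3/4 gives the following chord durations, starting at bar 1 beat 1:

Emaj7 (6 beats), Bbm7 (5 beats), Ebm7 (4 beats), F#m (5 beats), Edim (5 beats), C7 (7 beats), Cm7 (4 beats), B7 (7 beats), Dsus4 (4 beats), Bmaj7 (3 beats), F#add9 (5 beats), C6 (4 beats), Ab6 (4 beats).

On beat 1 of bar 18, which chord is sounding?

F#add9

Beat 1 of bar 18 is beat (18−1)×3 + 1 = 52 overall.
Running totals: Emaj7 ends at 6, Bbm7 ends at 11, Ebm7 ends at 15, F#m ends at 20, Edim ends at 25, C7 ends at 32, Cm7 ends at 36, B7 ends at 43, Dsus4 ends at 47, Bmaj7 ends at 50, F#add9 ends at 55.
Beat 52 falls within F#add9.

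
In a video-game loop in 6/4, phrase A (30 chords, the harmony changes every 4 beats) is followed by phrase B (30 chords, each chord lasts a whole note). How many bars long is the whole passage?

A: 30 × 4 = 120 beats = 20 bars.
B: 30 × 4 = 120 beats = 20 bars.
Total: 20 + 20 = 40 bars.

40 bars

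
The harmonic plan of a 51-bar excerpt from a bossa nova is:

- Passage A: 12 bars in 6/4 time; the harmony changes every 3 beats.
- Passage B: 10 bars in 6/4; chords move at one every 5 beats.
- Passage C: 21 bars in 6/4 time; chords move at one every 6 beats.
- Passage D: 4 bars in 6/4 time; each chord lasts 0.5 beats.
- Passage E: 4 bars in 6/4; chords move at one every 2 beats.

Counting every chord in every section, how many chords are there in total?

117 chords

A has 72 beats and chords last 3 each, so 24 chords.
B has 60 beats and chords last 5 each, so 12 chords.
C has 126 beats and chords last 6 each, so 21 chords.
D has 24 beats and chords last 0.5 each, so 48 chords.
E has 24 beats and chords last 2 each, so 12 chords.
Total: 24 + 12 + 21 + 48 + 12 = 117.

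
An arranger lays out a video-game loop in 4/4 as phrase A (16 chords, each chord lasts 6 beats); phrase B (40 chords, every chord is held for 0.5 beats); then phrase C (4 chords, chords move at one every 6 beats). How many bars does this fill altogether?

35 bars

A: 16 × 6 = 96 beats = 24 bars.
B: 40 × 0.5 = 20 beats = 5 bars.
C: 4 × 6 = 24 beats = 6 bars.
Total: 24 + 5 + 6 = 35 bars.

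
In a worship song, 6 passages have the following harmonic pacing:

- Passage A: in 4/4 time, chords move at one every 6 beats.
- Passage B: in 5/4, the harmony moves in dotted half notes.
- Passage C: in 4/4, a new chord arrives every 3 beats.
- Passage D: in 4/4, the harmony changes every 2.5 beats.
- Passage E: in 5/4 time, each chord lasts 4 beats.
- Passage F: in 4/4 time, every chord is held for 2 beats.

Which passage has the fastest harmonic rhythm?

Passage F

A: each chord is 6 beats in 4/4, so 2/3 per bar.
B: each chord is 3 beats in 5/4, so 5/3 per bar.
C: each chord is 3 beats in 4/4, so 4/3 per bar.
D: each chord is 2.5 beats in 4/4, so 1.6 per bar.
E: each chord is 4 beats in 5/4, so 1.25 per bar.
F: each chord is 2 beats in 4/4, so 2 per bar.
Fastest is F at 2 chords/bar.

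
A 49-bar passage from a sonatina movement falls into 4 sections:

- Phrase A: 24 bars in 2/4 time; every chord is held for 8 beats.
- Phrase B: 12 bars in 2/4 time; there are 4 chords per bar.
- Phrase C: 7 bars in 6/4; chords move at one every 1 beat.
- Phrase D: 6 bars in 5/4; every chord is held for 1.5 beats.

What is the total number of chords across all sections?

A: 24·2 = 48 beats, 48/8 = 6 chords.
B: 12·2 = 24 beats, 24/0.5 = 48 chords.
C: 7·6 = 42 beats, 42/1 = 42 chords.
D: 6·5 = 30 beats, 30/1.5 = 20 chords.
Total: 6 + 48 + 42 + 20 = 116.

116 chords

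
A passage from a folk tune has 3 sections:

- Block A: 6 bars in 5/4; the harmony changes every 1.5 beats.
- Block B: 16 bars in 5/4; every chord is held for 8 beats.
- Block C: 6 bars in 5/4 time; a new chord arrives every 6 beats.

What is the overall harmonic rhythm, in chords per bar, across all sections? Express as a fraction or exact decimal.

A: 6 bars of 5 beats is 30 beats; at 1.5 beats each that's 20 chords.
B: 16 bars of 5 beats is 80 beats; at 8 beats each that's 10 chords.
C: 6 bars of 5 beats is 30 beats; at 6 beats each that's 5 chords.
Overall: 35 chords over 28 bars → 35/28 = 1.25 chords per bar.

1.25 chords per bar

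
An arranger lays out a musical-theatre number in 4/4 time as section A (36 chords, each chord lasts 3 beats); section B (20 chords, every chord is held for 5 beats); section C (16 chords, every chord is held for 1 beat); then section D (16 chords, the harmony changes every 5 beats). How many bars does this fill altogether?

76 bars

A: 36 × 3 = 108 beats = 27 bars.
B: 20 × 5 = 100 beats = 25 bars.
C: 16 × 1 = 16 beats = 4 bars.
D: 16 × 5 = 80 beats = 20 bars.
Total: 27 + 25 + 4 + 20 = 76 bars.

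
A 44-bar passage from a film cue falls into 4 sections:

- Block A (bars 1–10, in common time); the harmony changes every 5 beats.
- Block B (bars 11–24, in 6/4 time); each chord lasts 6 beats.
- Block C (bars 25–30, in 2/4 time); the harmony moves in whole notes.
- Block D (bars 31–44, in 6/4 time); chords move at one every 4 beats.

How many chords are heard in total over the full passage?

46 chords

A: 10 bars × 4 beats = 40 beats; 5 beats/chord → 8 chords.
B: 14 bars × 6 beats = 84 beats; 6 beats/chord → 14 chords.
C: 6 bars × 2 beats = 12 beats; 4 beats/chord → 3 chords.
D: 14 bars × 6 beats = 84 beats; 4 beats/chord → 21 chords.
Total: 8 + 14 + 3 + 21 = 46.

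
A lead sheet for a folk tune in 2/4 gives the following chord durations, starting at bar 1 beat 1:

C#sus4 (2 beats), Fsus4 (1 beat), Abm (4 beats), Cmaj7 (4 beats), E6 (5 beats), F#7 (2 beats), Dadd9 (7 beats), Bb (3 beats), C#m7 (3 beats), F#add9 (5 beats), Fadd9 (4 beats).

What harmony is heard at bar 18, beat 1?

F#add9

Beat 1 of bar 18 is beat (18−1)×2 + 1 = 35 overall.
Running totals: C#sus4 ends at 2, Fsus4 ends at 3, Abm ends at 7, Cmaj7 ends at 11, E6 ends at 16, F#7 ends at 18, Dadd9 ends at 25, Bb ends at 28, C#m7 ends at 31, F#add9 ends at 36.
Beat 35 falls within F#add9.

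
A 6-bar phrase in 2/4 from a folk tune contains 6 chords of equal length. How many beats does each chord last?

2 beats

6 bars × 2 beats/bar = 12 beats total.
12 beats ÷ 6 chords = 2 beats per chord.
(That is a half note.)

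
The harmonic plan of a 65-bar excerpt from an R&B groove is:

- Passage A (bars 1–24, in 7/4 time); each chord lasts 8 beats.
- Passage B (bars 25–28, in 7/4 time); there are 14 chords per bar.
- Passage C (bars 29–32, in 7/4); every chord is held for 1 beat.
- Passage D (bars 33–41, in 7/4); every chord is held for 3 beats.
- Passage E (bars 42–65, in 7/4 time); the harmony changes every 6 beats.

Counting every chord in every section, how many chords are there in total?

A: 24·7 = 168 beats, 168/8 = 21 chords.
B: 4·7 = 28 beats, 28/0.5 = 56 chords.
C: 4·7 = 28 beats, 28/1 = 28 chords.
D: 9·7 = 63 beats, 63/3 = 21 chords.
E: 24·7 = 168 beats, 168/6 = 28 chords.
Total: 21 + 56 + 28 + 21 + 28 = 154.

154 chords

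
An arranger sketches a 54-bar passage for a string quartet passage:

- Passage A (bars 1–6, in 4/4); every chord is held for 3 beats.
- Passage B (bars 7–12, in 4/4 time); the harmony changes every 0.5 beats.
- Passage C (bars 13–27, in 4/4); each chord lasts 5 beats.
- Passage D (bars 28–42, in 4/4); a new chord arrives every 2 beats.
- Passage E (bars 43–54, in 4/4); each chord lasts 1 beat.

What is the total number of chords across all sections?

A has 24 beats and chords last 3 each, so 8 chords.
B has 24 beats and chords last 0.5 each, so 48 chords.
C has 60 beats and chords last 5 each, so 12 chords.
D has 60 beats and chords last 2 each, so 30 chords.
E has 48 beats and chords last 1 each, so 48 chords.
Total: 8 + 48 + 12 + 30 + 48 = 146.

146 chords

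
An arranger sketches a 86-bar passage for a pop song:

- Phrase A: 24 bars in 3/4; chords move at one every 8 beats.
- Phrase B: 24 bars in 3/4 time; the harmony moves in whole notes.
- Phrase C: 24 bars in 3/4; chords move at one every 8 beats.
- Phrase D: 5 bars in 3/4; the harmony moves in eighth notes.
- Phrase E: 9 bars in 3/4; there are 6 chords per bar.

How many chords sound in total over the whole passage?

120 chords

A: 24·3 = 72 beats, 72/8 = 9 chords.
B: 24·3 = 72 beats, 72/4 = 18 chords.
C: 24·3 = 72 beats, 72/8 = 9 chords.
D: 5·3 = 15 beats, 15/0.5 = 30 chords.
E: 9·3 = 27 beats, 27/0.5 = 54 chords.
Total: 9 + 18 + 9 + 30 + 54 = 120.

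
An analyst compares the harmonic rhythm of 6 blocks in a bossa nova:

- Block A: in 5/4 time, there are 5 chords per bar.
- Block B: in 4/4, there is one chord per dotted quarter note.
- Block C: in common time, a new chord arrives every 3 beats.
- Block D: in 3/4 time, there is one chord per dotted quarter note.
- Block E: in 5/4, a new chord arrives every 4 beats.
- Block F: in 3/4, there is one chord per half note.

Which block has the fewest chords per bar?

Block E

A: 5 beats/bar ÷ 1 beat/chord = 5 chords/bar.
B: 4 beats/bar ÷ 1.5 beats/chord = 8/3 chords/bar.
C: 4 beats/bar ÷ 3 beats/chord = 4/3 chords/bar.
D: 3 beats/bar ÷ 1.5 beats/chord = 2 chords/bar.
E: 5 beats/bar ÷ 4 beats/chord = 1.25 chords/bar.
F: 3 beats/bar ÷ 2 beats/chord = 1.5 chords/bar.
Slowest is E at 1.25 chords/bar.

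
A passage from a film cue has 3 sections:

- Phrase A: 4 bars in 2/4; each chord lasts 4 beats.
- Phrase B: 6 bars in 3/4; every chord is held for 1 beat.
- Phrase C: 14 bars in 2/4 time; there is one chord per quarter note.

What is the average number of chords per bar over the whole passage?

A: 4 × 2 = 8 beats ÷ 4 = 2 chords.
B: 6 × 3 = 18 beats ÷ 1 = 18 chords.
C: 14 × 2 = 28 beats ÷ 1 = 28 chords.
Overall: 48 chords over 24 bars → 48/24 = 2 chords per bar.

2 chords per bar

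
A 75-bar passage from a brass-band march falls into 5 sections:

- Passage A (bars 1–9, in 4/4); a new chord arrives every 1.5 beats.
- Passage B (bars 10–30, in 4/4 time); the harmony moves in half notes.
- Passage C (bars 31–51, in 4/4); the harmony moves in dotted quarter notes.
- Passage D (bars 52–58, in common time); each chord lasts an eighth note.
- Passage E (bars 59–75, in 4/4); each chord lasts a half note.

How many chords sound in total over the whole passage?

A: 9 bars × 4 beats = 36 beats; 1.5 beats/chord → 24 chords.
B: 21 bars × 4 beats = 84 beats; 2 beats/chord → 42 chords.
C: 21 bars × 4 beats = 84 beats; 1.5 beats/chord → 56 chords.
D: 7 bars × 4 beats = 28 beats; 0.5 beats/chord → 56 chords.
E: 17 bars × 4 beats = 68 beats; 2 beats/chord → 34 chords.
Total: 24 + 42 + 56 + 56 + 34 = 212.

212 chords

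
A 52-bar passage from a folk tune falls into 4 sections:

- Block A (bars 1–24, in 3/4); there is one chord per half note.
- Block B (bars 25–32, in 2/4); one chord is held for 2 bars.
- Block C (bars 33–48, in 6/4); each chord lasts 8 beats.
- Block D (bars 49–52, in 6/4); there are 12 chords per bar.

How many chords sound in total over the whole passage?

A has 72 beats and chords last 2 each, so 36 chords.
B has 16 beats and chords last 4 each, so 4 chords.
C has 96 beats and chords last 8 each, so 12 chords.
D has 24 beats and chords last 0.5 each, so 48 chords.
Total: 36 + 4 + 12 + 48 = 100.

100 chords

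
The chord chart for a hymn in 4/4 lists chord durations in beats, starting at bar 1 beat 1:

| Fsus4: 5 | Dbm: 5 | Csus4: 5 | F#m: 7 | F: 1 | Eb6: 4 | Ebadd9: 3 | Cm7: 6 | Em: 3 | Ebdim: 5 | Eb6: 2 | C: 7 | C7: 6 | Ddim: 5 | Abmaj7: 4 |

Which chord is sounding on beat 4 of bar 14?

C7

Beat 4 of bar 14 is beat (14−1)×4 + 4 = 56 overall.
Running totals: Fsus4 ends at 5, Dbm ends at 10, Csus4 ends at 15, F#m ends at 22, F ends at 23, Eb6 ends at 27, Ebadd9 ends at 30, Cm7 ends at 36, Em ends at 39, Ebdim ends at 44, Eb6 ends at 46, C ends at 53, C7 ends at 59.
Beat 56 falls within C7.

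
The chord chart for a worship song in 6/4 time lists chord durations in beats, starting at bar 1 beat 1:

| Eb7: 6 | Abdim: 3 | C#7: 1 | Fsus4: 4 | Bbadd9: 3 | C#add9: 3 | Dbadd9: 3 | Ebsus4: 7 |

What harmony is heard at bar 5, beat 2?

Beat 2 of bar 5 is beat (5−1)×6 + 2 = 26 overall.
Running totals: Eb7 ends at 6, Abdim ends at 9, C#7 ends at 10, Fsus4 ends at 14, Bbadd9 ends at 17, C#add9 ends at 20, Dbadd9 ends at 23, Ebsus4 ends at 30.
Beat 26 falls within Ebsus4.

Ebsus4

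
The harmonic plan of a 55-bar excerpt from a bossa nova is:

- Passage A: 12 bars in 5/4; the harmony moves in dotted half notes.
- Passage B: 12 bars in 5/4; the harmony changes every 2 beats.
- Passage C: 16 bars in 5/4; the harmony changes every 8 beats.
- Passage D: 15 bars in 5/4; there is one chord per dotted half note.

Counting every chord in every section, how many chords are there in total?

A has 60 beats and chords last 3 each, so 20 chords.
B has 60 beats and chords last 2 each, so 30 chords.
C has 80 beats and chords last 8 each, so 10 chords.
D has 75 beats and chords last 3 each, so 25 chords.
Total: 20 + 30 + 10 + 25 = 85.

85 chords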